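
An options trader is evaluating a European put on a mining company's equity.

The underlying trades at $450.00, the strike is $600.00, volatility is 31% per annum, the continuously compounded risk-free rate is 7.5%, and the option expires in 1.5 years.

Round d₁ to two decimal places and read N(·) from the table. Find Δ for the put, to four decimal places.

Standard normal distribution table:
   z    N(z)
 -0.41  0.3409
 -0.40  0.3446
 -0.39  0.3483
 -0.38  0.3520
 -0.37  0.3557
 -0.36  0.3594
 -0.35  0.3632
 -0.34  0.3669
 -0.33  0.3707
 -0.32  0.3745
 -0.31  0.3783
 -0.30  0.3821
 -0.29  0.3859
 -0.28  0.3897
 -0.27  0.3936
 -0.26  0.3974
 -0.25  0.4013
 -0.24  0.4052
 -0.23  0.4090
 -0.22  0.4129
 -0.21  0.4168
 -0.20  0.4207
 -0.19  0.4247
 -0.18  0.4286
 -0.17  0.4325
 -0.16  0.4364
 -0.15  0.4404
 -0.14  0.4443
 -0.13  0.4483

T = 1.5;  σ√T = 0.3797
d₁ = [ln(450/600) + (0.075 + 0.31²/2)·1.5] / 0.3797 = [-0.2877 + 0.1846] / 0.3797 = -0.2716 ≈ -0.27
N(d₁) = N(-0.27) = 0.3936
Δ_put = N(d₁) − 1 = 0.3936 − 1 = -0.6064

-0.6064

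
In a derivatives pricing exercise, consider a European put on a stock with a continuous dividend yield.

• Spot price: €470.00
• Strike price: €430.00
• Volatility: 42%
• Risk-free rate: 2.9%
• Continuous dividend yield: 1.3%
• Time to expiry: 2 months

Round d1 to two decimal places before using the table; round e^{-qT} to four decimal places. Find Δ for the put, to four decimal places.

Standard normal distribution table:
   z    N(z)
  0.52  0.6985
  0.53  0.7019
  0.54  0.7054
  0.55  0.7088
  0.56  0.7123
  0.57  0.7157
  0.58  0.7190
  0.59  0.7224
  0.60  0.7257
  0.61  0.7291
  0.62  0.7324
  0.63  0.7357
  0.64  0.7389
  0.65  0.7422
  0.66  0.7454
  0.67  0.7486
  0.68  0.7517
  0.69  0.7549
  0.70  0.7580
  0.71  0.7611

-0.2670

T = 0.1667;  σ√T = 0.1715
d₁ = [ln(470/430) + (0.029 − 0.013 + ½·0.42²)·0.1667] / (σ√T) = (0.0889 + 0.0174) / 0.1715 = 0.6200 → 0.62
N(d₁) = N(0.62) = 0.7324
Δ_put = e^(−qT)·(N(d₁) − 1) = 0.9978·(0.7324 − 1) = -0.2670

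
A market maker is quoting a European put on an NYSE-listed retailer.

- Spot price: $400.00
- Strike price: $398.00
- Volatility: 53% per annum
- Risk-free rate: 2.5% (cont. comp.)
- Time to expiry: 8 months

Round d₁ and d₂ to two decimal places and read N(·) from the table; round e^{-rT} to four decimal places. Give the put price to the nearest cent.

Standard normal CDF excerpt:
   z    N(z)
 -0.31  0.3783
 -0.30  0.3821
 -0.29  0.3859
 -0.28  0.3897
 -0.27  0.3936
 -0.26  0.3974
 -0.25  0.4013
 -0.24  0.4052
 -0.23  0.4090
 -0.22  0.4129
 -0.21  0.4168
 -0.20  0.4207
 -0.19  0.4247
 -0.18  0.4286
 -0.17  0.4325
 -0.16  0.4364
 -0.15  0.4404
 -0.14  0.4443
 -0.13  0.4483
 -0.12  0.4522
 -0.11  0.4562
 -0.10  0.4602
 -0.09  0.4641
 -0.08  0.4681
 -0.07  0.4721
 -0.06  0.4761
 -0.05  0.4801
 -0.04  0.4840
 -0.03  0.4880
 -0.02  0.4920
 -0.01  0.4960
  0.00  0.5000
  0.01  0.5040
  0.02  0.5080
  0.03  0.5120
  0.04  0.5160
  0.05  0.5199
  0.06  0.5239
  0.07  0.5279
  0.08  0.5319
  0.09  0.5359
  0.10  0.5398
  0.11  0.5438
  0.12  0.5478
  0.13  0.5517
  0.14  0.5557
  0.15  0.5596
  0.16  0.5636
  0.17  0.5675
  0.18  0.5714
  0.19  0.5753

σ√T = 0.53 × 0.8165 = 0.4327
d₁ = [ln(400/398) + (0.025 + ½·0.53²)·0.6667] / (σ√T) = (0.0050 + 0.1103) / 0.4327 = 0.2665 which rounds to 0.27
d₂ = 0.2665 − 0.4327 = -0.1663 which rounds to -0.17
e^(−rT) = e^(−0.025·0.6667) = 0.9835
P = 398·0.9835·N(0.17) − 400·N(-0.27) = 398·0.9835·0.5675 − 400·0.3936 = 222.1382 − 157.4400 = 64.6982

$64.70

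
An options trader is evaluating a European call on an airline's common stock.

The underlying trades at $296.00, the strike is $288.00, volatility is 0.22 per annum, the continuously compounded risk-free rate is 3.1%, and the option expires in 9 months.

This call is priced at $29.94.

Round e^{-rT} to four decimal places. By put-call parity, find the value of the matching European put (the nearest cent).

e^(−rT) = e^(−0.031·0.75) = 0.9770
Put-call parity: C − P = S − K·e^(−rT) = 296 − 288·0.9770 = 296 − 281.3760 = 14.6240
P = C − (C − P) = 29.94 − (14.6240) = 15.3160

$15.32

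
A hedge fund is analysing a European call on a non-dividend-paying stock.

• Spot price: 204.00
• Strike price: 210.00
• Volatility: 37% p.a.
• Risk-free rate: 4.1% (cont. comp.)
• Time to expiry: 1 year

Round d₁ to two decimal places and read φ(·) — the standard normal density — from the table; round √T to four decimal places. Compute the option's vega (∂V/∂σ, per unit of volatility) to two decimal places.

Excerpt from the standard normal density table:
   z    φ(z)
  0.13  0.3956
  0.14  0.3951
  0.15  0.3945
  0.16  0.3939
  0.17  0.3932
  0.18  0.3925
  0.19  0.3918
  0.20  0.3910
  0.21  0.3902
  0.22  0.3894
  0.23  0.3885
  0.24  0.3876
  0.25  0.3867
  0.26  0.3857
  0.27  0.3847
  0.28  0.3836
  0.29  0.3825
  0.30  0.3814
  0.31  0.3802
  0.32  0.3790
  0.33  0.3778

79.44

σ√T = 0.37 × 1.0000 = 0.3700
ln(S/K) + (r + σ²/2)T = ln(204/210) + (0.041 + 0.37²/2)·1 = -0.0290 + 0.1094 = 0.0805
d₁ = 0.0805 / 0.3700 = 0.2175 ⇒ 0.22
√T = √1 = 1.0000
φ(d₁) = φ(0.22) = 0.3894
vega = S·φ(d₁)·√T = 204·0.3894·1.0000 = 79.4376
(Vega is the same for a European call and put with the same parameters.)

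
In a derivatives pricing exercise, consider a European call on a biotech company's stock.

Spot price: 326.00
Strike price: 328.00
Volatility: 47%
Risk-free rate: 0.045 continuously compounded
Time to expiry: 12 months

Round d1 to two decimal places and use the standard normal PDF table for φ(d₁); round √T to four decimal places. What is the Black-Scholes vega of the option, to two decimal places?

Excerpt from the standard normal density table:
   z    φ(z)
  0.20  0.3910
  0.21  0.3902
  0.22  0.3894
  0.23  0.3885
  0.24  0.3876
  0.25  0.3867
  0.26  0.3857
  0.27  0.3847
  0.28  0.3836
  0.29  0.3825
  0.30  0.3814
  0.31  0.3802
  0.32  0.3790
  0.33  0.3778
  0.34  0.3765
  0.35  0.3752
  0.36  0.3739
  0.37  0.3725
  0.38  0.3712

σ√T = 0.47·√1 = 0.4700
d₁ = [ln(326/328) + (0.045 + 0.47²/2)·1] / 0.4700 = [-0.0061 + 0.1554] / 0.4700 = 0.3177 ≈ 0.32
√T = √1 = 1.0000
φ(d₁) = φ(0.32) = 0.3790
vega = S·φ(d₁)·√T = 326·0.3790·1.0000 = 123.5540
(The put has the same vega.)

123.55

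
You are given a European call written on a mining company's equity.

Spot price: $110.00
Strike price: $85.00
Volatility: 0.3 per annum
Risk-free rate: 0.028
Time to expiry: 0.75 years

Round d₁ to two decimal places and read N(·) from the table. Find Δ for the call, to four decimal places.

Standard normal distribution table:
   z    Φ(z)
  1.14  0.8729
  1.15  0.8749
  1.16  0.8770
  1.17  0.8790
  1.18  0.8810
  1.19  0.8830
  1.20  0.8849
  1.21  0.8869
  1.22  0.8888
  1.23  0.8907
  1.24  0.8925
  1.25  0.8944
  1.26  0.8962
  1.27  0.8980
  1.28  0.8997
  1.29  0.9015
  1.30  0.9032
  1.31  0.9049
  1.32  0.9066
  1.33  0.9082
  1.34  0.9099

T = 0.75;  σ√T = 0.2598
d₁ = [ln(110/85) + (0.028 + 0.3²/2)·0.75] / 0.2598 = [0.2578 + 0.0547] / 0.2598 = 1.2031 ≈ 1.20
N(d₁) = N(1.20) = 0.8849
Δ_call = N(d₁) = 0.8849

0.8849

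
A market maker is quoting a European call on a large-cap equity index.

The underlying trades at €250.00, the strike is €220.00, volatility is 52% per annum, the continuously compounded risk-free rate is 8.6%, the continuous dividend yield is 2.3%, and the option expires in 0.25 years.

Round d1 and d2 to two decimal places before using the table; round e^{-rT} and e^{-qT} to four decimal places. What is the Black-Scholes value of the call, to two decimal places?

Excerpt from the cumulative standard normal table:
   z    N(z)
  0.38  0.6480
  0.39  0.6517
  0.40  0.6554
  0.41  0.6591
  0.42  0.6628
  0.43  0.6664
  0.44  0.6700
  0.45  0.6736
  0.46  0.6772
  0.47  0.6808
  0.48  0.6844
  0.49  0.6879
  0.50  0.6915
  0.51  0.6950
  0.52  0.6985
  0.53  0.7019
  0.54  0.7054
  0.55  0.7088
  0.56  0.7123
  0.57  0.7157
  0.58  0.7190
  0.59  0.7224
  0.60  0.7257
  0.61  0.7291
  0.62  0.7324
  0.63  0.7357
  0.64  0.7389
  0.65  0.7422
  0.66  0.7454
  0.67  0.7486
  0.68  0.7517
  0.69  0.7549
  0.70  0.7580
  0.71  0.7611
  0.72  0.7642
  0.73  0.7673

σ√T = 0.52·√0.25 = 0.2600
d₁ = [ln(250/220) + (0.086 − 0.023 + 0.52²/2)·0.25] / 0.2600 = [0.1278 + 0.0496] / 0.2600 = 0.6822 → 0.68
d₂ = d₁ − σ√T = 0.6822 − 0.2600 = 0.4222 → 0.42
exp(−qT) = exp(−0.023·0.25) = 0.9943;  exp(−rT) = exp(−0.086·0.25) = 0.9787
N(d₁) = N(0.68) = 0.7517;  N(d₂) = N(0.42) = 0.6628
C = 250·0.9943·0.7517 − 220·0.9787·0.6628 = 186.8538 − 142.7101 = 44.1437

€44.14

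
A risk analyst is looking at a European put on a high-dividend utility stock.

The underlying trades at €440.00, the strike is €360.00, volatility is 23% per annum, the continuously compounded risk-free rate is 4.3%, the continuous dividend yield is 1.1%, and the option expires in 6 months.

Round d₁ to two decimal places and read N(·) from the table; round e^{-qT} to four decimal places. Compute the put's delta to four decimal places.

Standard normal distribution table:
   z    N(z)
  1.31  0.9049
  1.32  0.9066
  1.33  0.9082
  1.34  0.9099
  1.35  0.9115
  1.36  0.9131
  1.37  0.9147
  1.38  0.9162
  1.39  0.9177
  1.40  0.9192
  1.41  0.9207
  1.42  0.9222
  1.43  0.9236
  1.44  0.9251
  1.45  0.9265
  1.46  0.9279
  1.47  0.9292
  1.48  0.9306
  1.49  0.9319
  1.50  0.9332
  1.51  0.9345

σ√T = 0.23·√0.5 = 0.1626
d₁ = [ln(440/360) + (0.043 − 0.011 + 0.23²/2)·0.5] / 0.1626 = [0.2007 + 0.0292] / 0.1626 = 1.4136 ⇒ 1.41
N(d₁) = N(1.41) = 0.9207
Δ_put = e^(−qT)·(N(d₁) − 1) = 0.9945·(0.9207 − 1) = -0.0789

-0.0789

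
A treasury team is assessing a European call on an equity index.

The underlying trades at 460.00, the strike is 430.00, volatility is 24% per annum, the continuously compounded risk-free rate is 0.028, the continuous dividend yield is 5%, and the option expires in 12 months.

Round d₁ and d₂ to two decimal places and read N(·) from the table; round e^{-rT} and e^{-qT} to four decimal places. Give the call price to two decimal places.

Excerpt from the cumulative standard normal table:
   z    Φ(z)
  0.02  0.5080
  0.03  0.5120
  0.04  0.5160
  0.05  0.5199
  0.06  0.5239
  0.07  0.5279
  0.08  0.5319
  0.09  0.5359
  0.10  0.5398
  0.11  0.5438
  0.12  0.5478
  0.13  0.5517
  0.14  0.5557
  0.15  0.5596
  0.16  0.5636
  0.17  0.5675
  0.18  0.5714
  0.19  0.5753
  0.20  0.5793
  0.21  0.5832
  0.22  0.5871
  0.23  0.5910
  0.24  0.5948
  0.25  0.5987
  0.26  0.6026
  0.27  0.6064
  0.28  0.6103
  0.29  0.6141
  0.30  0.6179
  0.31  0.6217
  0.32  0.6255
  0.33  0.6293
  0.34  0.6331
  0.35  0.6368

T = 1;  σ√T = 0.2400
d₁ = [ln(460/430) + (0.028 − 0.05 + 0.24²/2)·1] / 0.2400 = [0.0674 + 0.0068] / 0.2400 = 0.3093 ≈ 0.31
d₂ = d₁ − σ√T = 0.3093 − 0.2400 = 0.0693 ≈ 0.07
e^(−qT) = e^(−0.05·1) = 0.9512;  e^(−rT) = e^(−0.028·1) = 0.9724
N(d₁) = N(0.31) = 0.6217;  N(d₂) = N(0.07) = 0.5279
C = 460·0.9512·0.6217 − 430·0.9724·0.5279 = 272.0261 − 220.7319 = 51.2942

51.29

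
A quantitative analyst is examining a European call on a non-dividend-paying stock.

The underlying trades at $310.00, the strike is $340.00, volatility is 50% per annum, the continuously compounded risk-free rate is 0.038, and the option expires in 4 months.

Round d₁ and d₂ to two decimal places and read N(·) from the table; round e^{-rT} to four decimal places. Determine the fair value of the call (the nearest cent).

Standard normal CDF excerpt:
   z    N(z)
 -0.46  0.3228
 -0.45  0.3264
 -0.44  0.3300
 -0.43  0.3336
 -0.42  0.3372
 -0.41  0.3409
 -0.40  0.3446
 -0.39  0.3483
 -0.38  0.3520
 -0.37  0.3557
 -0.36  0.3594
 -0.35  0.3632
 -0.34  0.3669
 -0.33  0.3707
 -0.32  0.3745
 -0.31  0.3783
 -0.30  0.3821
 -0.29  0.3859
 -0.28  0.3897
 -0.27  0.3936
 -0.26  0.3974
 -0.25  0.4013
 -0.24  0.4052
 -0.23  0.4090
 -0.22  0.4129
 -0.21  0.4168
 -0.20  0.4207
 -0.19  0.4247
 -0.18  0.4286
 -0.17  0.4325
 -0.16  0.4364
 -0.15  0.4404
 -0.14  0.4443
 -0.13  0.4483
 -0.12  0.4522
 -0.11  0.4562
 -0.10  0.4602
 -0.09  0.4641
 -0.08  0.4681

$25.77

σ√T = 0.5·√0.3333 = 0.2887
d₁ = [ln(310/340) + (0.038 + 0.5²/2)·0.3333] / 0.2887 = [-0.0924 + 0.0543] / 0.2887 = -0.1318 ≈ -0.13
d₂ = d₁ − σ√T = -0.1318 − 0.2887 = -0.4204 ≈ -0.42
exp(−rT) = exp(−0.038·0.3333) = 0.9874
N(d₁) = N(-0.13) = 0.4483;  N(d₂) = N(-0.42) = 0.3372
C = 310·0.4483 − 340·0.9874·0.3372 = 138.9730 − 113.2034 = 25.7696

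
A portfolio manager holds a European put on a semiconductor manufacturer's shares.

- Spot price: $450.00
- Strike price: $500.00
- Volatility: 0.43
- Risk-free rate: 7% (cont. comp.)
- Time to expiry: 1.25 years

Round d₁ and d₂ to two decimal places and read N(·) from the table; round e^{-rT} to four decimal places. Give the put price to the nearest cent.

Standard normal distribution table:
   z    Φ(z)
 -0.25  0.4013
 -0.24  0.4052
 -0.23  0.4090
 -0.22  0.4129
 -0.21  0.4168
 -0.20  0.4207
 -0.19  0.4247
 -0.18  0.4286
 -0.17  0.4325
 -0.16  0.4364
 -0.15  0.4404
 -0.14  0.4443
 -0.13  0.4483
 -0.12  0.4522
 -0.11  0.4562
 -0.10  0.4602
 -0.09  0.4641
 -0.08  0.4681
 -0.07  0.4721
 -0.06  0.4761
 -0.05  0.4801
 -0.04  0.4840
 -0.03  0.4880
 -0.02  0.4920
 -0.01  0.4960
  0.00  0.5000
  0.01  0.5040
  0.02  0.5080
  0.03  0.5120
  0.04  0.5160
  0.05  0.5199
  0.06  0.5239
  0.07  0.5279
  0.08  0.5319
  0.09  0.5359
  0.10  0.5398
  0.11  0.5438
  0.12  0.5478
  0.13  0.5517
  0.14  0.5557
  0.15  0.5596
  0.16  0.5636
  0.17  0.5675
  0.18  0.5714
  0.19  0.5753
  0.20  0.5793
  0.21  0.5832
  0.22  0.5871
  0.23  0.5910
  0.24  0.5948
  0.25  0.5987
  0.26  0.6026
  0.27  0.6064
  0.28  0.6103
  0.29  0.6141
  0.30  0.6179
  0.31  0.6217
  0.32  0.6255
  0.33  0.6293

T = 1.25;  σ√T = 0.4808
ln(S/K) + (r + σ²/2)T = ln(450/500) + (0.07 + 0.43²/2)·1.25 = -0.1054 + 0.2031 = 0.0977
d₁ = 0.0977 / 0.4808 = 0.2032 ≈ 0.20
d₂ = d₁ − σ√T = 0.2032 − 0.4808 = -0.2775 ≈ -0.28
e^(−rT) = e^(−0.07·1.25) = 0.9162
N(−d₂) = N(0.28) = 0.6103;  N(−d₁) = N(-0.20) = 0.4207
P = 500·0.9162·0.6103 − 450·0.4207 = 279.5784 − 189.3150 = 90.2634

$90.26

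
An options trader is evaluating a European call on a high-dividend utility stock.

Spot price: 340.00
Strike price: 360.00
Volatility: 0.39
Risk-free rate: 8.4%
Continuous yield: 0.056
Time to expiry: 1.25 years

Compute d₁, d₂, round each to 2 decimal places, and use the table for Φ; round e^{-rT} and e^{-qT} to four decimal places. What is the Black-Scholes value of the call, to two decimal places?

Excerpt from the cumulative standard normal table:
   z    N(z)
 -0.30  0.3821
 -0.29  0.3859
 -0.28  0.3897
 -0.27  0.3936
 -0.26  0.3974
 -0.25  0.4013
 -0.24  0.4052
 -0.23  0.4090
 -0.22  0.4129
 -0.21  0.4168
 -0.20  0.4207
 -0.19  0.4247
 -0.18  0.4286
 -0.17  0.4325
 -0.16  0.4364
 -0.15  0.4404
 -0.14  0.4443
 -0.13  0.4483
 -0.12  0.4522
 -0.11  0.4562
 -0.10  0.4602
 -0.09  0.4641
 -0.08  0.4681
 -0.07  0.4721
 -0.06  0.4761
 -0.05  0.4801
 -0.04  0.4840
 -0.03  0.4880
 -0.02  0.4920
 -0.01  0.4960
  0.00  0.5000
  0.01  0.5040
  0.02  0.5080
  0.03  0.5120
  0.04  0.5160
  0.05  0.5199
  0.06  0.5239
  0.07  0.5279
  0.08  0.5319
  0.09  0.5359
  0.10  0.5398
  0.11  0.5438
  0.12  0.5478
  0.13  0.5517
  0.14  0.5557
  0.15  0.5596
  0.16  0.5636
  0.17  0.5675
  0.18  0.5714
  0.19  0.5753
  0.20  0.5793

σ√T = 0.39 × 1.1180 = 0.4360
ln(S/K) + (r − q + σ²/2)T = ln(340/360) + (0.084 − 0.056 + 0.39²/2)·1.25 = -0.0572 + 0.1301 = 0.0729
d₁ = 0.0729 / 0.4360 = 0.1672 → 0.17
d₂ = d₁ − σ√T = 0.1672 − 0.4360 = -0.2688 → -0.27
e^(−qT) = e^(−0.056·1.25) = 0.9324;  e^(−rT) = e^(−0.084·1.25) = 0.9003
N(d₁) = N(0.17) = 0.5675;  N(d₂) = N(-0.27) = 0.3936
C = 340·0.9324·0.5675 − 360·0.9003·0.3936 = 179.9066 − 127.5689 = 52.3377

52.34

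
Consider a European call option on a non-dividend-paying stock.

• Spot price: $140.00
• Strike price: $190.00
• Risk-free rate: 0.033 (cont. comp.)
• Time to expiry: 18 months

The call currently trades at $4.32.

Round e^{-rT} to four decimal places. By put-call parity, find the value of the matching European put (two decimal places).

$45.14

e^(−rT) = e^(−0.033·1.5) = 0.9517
Put-call parity: C − P = S − K·e^(−rT) = 140 − 190·0.9517 = 140 − 180.8230 = -40.8230
P = C − (C − P) = 4.32 − (-40.8230) = 45.1430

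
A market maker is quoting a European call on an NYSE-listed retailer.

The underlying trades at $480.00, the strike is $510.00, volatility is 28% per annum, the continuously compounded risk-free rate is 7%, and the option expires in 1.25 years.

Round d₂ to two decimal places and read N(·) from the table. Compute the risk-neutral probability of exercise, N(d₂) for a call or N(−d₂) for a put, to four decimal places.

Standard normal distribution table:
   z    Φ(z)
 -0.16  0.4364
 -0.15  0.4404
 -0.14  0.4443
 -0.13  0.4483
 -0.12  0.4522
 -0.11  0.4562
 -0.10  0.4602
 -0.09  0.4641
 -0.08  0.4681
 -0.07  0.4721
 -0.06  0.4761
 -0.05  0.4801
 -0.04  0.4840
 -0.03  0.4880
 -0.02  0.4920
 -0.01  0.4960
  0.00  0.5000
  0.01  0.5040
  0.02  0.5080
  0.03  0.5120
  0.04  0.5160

0.4721

σ√T = 0.28 × 1.1180 = 0.3130
d₁ = [ln(480/510) + (0.07 + 0.28²/2)·1.25] / 0.3130 = [-0.0606 + 0.1365] / 0.3130 = 0.2424 ⇒ 0.24
d₂ = d₁ − σ√T = 0.2424 − 0.3130 = -0.0707 ⇒ -0.07
Pr(exercise) under Q = N(d₂) = 0.4721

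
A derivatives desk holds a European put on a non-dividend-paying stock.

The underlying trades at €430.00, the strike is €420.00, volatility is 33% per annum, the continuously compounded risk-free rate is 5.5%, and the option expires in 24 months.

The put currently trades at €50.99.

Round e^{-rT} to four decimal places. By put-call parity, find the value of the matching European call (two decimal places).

exp(−rT) = exp(−0.055·2) = 0.8958
Put-call parity: C − P = S − K·e^(−rT) = 430 − 420·0.8958 = 430 − 376.2360 = 53.7640
C = P + (C − P) = 50.99 + (53.7640) = 104.7540

€104.75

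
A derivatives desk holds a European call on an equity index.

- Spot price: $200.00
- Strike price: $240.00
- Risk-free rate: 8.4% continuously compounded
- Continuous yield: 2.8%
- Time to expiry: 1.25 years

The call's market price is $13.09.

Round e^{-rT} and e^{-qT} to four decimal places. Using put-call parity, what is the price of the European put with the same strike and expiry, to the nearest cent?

e^(−qT) = e^(−0.028·1.25) = 0.9656;  e^(−rT) = e^(−0.084·1.25) = 0.9003
Put-call parity: C − P = S·e^(−qT) − K·e^(−rT) = 200·0.9656 − 240·0.9003 = 193.1200 − 216.0720 = -22.9520
P = C − (C − P) = 13.09 − (-22.9520) = 36.0420

$36.04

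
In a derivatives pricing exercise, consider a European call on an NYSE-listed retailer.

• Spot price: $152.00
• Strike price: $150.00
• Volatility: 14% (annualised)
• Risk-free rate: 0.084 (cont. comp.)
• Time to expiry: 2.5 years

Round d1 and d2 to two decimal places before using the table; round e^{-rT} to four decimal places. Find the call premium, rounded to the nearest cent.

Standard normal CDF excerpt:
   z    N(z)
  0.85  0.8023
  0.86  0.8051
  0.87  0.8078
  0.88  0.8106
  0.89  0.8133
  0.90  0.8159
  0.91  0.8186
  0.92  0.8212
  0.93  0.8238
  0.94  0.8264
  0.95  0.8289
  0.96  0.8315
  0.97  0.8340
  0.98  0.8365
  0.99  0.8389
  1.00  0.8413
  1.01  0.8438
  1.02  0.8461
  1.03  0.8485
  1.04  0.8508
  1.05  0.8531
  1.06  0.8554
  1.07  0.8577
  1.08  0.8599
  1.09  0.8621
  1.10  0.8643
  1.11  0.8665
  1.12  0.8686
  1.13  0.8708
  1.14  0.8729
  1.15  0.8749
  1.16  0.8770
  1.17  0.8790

$32.82

σ√T = 0.14·√2.5 = 0.2214
d₁ = [ln(152/150) + (0.084 + ½·0.14²)·2.5] / (σ√T) = (0.0132 + 0.2345) / 0.2214 = 1.1192 which rounds to 1.12
d₂ = 1.1192 − 0.2214 = 0.8978 which rounds to 0.90
e^(−rT) = e^(−0.084·2.5) = 0.8106
N(d₁) = N(1.12) = 0.8686;  N(d₂) = N(0.90) = 0.8159
C = 152·0.8686 − 150·0.8106·0.8159 = 132.0272 − 99.2053 = 32.8219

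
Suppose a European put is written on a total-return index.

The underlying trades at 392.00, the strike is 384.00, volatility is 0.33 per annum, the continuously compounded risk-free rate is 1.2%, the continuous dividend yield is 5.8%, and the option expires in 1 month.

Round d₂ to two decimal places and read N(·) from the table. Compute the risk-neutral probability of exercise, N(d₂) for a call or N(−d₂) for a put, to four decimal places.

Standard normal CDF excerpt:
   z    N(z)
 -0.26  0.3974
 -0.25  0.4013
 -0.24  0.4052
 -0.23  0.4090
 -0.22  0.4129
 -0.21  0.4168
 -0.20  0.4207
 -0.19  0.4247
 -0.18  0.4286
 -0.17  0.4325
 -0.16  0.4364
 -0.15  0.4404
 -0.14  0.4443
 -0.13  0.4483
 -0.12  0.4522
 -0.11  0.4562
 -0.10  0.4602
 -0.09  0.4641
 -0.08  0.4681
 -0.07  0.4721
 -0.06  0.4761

σ√T = 0.33·√0.08333 = 0.0953
d₁ = [ln(392/384) + (0.012 − 0.058 + 0.33²/2)·0.08333] / 0.0953 = [0.0206 + 0.0007] / 0.0953 = 0.2238 ⇒ 0.22
d₂ = d₁ − σ√T = 0.2238 − 0.0953 = 0.1286 ⇒ 0.13
Pr(exercise) under Q = N(−d₂) = N(-0.13) = 0.4483

0.4483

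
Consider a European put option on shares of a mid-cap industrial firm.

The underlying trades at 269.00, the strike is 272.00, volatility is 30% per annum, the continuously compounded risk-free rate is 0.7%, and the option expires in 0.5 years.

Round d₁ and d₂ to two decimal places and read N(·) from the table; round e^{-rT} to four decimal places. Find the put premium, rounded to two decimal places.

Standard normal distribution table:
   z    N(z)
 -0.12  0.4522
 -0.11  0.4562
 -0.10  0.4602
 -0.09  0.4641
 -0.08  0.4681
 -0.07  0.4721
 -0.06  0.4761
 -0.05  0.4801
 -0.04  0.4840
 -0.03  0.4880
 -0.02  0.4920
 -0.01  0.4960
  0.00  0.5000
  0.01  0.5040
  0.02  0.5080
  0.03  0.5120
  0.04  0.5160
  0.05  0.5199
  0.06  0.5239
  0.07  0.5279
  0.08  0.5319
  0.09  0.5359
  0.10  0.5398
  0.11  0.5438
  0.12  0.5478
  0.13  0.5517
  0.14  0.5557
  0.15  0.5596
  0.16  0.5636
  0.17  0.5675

23.63

σ√T = 0.3·√0.5 = 0.2121
ln(S/K) + (r + σ²/2)T = ln(269/272) + (0.007 + 0.3²/2)·0.5 = -0.0111 + 0.0260 = 0.0149
d₁ = 0.0149 / 0.2121 = 0.0703 which rounds to 0.07
d₂ = d₁ − σ√T = 0.0703 − 0.2121 = -0.1418 which rounds to -0.14
exp(−rT) = exp(−0.007·0.5) = 0.9965
N(−d₂) = N(0.14) = 0.5557;  N(−d₁) = N(-0.07) = 0.4721
P = 272·0.9965·0.5557 − 269·0.4721 = 150.6214 − 126.9949 = 23.6265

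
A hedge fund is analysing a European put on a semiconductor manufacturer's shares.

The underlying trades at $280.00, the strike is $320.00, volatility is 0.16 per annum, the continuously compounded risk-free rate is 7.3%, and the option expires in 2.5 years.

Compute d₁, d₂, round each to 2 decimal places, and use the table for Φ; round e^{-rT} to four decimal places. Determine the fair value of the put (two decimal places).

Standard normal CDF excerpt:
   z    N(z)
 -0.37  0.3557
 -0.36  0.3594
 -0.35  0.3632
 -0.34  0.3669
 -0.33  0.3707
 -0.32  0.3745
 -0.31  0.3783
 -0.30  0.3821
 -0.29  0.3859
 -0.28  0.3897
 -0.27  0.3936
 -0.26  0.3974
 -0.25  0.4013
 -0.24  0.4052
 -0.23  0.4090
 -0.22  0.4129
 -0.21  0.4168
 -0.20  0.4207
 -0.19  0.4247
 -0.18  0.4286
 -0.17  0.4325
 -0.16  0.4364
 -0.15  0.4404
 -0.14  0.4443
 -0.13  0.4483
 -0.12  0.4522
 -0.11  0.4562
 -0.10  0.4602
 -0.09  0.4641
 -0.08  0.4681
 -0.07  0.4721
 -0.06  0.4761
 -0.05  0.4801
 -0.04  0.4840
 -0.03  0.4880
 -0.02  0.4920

$21.01

σ√T = 0.16·√2.5 = 0.2530
d₁ = [ln(280/320) + (0.073 + ½·0.16²)·2.5] / (σ√T) = (-0.1335 + 0.2145) / 0.2530 = 0.3201 which rounds to 0.32
d₂ = 0.3201 − 0.2530 = 0.0671 which rounds to 0.07
e^(−rT) = e^(−0.073·2.5) = 0.8332
N(−d₂) = N(-0.07) = 0.4721;  N(−d₁) = N(-0.32) = 0.3745
P = 320·0.8332·0.4721 − 280·0.3745 = 125.8732 − 104.8600 = 21.0132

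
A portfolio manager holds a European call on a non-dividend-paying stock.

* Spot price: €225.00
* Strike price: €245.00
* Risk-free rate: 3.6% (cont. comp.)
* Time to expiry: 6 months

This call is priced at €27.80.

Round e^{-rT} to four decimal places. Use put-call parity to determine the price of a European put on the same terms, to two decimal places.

e^(−rT) = e^(−0.036·0.5) = 0.9822
Put-call parity: C − P = S − K·e^(−rT) = 225 − 245·0.9822 = 225 − 240.6390 = -15.6390
P = C − (C − P) = 27.80 − (-15.6390) = 43.4390

€43.44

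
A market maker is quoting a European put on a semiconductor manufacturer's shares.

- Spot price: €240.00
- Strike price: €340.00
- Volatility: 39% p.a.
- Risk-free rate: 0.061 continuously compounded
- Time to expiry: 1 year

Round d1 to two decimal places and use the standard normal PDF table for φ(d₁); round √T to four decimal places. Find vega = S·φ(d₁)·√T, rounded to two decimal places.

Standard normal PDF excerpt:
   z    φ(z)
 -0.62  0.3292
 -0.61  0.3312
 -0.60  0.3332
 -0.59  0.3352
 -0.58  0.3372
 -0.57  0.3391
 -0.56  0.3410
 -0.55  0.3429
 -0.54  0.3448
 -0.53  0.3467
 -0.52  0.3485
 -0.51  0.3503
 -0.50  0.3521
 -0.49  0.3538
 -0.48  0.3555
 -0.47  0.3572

82.75

σ√T = 0.39·√1 = 0.3900
d₁ = [ln(240/340) + (0.061 + 0.39²/2)·1] / 0.3900 = [-0.3483 + 0.1371] / 0.3900 = -0.5417 ≈ -0.54
√T = √1 = 1.0000
φ(d₁) = φ(-0.54) = 0.3448
vega = S·φ(d₁)·√T = 240·0.3448·1.0000 = 82.7520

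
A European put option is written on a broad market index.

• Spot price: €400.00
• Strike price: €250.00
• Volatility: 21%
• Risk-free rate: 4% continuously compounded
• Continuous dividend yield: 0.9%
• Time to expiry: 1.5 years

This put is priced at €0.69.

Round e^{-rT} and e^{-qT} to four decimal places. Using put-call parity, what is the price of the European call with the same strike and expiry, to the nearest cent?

€159.88

exp(−qT) = exp(−0.009·1.5) = 0.9866;  exp(−rT) = exp(−0.04·1.5) = 0.9418
Put-call parity: C − P = S·e^(−qT) − K·e^(−rT) = 400·0.9866 − 250·0.9418 = 394.6400 − 235.4500 = 159.1900
C = P + (C − P) = 0.69 + (159.1900) = 159.8800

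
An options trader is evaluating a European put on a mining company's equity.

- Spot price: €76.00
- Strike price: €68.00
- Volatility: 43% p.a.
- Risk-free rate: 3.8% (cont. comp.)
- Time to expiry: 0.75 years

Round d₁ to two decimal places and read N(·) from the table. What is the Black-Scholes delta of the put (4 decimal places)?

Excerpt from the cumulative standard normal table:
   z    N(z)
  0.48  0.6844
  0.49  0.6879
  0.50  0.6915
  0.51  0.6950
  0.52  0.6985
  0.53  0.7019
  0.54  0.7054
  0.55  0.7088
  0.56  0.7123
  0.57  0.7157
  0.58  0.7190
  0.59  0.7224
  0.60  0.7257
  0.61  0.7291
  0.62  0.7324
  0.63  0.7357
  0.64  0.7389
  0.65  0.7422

σ√T = 0.43 × 0.8660 = 0.3724
d₁ = [ln(76/68) + (0.038 + 0.43²/2)·0.75] / 0.3724 = [0.1112 + 0.0978] / 0.3724 = 0.5614 ≈ 0.56
N(d₁) = N(0.56) = 0.7123
Δ_put = N(d₁) − 1 = 0.7123 − 1 = -0.2877

-0.2877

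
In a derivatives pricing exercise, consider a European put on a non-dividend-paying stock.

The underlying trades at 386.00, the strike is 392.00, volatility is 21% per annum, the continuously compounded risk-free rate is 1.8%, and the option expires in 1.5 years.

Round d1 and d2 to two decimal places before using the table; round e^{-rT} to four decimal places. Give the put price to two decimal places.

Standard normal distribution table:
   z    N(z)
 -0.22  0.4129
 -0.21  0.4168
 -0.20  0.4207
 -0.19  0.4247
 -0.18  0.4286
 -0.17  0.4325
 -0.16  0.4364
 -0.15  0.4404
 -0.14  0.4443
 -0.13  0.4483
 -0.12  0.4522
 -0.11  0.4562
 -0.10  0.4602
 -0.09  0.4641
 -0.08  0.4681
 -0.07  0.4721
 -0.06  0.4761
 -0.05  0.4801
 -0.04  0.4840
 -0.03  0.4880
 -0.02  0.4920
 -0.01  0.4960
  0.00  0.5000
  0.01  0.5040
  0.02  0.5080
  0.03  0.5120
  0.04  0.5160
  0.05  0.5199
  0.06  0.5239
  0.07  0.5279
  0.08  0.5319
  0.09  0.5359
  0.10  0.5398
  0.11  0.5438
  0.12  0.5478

T = 1.5;  σ√T = 0.2572
d₁ = [ln(386/392) + (0.018 + 0.21²/2)·1.5] / 0.2572 = [-0.0154 + 0.0601] / 0.2572 = 0.1736 ⇒ 0.17
d₂ = d₁ − σ√T = 0.1736 − 0.2572 = -0.0836 ⇒ -0.08
exp(−rT) = exp(−0.018·1.5) = 0.9734
N(−d₂) = N(0.08) = 0.5319;  N(−d₁) = N(-0.17) = 0.4325
P = 392·0.9734·0.5319 − 386·0.4325 = 202.9586 − 166.9450 = 36.0136

36.01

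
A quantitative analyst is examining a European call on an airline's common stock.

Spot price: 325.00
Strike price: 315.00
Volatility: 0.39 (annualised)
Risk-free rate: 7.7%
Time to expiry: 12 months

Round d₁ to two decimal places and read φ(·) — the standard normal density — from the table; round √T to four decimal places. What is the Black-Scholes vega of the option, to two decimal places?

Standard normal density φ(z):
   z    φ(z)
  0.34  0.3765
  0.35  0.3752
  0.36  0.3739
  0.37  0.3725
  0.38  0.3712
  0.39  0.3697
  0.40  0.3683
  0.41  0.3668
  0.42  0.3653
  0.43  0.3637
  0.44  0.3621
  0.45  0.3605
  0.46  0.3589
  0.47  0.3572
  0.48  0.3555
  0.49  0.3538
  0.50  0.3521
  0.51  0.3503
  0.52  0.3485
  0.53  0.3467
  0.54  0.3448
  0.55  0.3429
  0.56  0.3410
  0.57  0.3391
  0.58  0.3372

T = 1;  σ√T = 0.3900
ln(S/K) + (r + σ²/2)T = ln(325/315) + (0.077 + 0.39²/2)·1 = 0.0313 + 0.1531 = 0.1843
d₁ = 0.1843 / 0.3900 = 0.4726 ⇒ 0.47
√T = √1 = 1.0000
φ(d₁) = φ(0.47) = 0.3572
vega = S·φ(d₁)·√T = 325·0.3572·1.0000 = 116.0900

116.09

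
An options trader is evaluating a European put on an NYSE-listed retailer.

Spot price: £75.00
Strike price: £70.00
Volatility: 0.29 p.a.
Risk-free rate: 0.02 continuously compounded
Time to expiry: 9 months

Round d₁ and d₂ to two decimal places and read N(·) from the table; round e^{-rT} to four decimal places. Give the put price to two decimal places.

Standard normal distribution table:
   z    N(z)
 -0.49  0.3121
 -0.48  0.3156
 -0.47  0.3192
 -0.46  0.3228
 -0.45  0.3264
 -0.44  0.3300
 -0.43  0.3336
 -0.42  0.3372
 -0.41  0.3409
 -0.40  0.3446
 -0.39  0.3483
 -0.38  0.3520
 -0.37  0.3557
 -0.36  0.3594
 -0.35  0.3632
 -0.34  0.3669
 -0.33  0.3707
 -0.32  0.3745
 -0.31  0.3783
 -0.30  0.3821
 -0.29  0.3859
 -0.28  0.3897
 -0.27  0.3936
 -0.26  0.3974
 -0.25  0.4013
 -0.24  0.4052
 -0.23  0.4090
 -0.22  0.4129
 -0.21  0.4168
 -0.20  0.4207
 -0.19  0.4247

σ√T = 0.29 × 0.8660 = 0.2511
d₁ = [ln(75/70) + (0.02 + ½·0.29²)·0.75] / (σ√T) = (0.0690 + 0.0465) / 0.2511 = 0.4600 which rounds to 0.46
d₂ = 0.4600 − 0.2511 = 0.2089 which rounds to 0.21
exp(−rT) = exp(−0.02·0.75) = 0.9851
N(−d₂) = N(-0.21) = 0.4168;  N(−d₁) = N(-0.46) = 0.3228
P = 70·0.9851·0.4168 − 75·0.3228 = 28.7413 − 24.2100 = 4.5313

£4.53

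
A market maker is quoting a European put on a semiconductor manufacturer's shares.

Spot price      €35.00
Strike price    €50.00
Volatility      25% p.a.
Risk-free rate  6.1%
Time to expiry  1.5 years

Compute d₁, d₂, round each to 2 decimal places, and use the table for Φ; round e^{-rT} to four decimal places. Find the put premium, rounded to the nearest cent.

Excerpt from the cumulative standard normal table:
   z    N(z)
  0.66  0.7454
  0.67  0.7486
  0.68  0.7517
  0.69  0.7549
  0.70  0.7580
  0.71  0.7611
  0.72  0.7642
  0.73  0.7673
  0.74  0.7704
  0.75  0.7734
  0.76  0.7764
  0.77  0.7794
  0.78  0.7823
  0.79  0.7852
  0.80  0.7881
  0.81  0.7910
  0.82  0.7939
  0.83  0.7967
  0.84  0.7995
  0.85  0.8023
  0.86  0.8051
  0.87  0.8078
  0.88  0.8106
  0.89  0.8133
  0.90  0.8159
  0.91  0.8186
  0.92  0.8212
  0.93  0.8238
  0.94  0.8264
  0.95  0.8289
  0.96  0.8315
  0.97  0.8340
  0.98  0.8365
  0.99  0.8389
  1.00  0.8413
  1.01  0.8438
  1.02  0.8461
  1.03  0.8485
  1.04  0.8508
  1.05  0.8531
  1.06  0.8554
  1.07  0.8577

€11.97

T = 1.5;  σ√T = 0.3062
d₁ = [ln(35/50) + (0.061 + ½·0.25²)·1.5] / (σ√T) = (-0.3567 + 0.1384) / 0.3062 = -0.7130 → -0.71
d₂ = -0.7130 − 0.3062 = -1.0192 → -1.02
e^(−rT) = e^(−0.061·1.5) = 0.9126
P = 50·0.9126·N(1.02) − 35·N(0.71) = 50·0.9126·0.8461 − 35·0.7611 = 38.6075 − 26.6385 = 11.9690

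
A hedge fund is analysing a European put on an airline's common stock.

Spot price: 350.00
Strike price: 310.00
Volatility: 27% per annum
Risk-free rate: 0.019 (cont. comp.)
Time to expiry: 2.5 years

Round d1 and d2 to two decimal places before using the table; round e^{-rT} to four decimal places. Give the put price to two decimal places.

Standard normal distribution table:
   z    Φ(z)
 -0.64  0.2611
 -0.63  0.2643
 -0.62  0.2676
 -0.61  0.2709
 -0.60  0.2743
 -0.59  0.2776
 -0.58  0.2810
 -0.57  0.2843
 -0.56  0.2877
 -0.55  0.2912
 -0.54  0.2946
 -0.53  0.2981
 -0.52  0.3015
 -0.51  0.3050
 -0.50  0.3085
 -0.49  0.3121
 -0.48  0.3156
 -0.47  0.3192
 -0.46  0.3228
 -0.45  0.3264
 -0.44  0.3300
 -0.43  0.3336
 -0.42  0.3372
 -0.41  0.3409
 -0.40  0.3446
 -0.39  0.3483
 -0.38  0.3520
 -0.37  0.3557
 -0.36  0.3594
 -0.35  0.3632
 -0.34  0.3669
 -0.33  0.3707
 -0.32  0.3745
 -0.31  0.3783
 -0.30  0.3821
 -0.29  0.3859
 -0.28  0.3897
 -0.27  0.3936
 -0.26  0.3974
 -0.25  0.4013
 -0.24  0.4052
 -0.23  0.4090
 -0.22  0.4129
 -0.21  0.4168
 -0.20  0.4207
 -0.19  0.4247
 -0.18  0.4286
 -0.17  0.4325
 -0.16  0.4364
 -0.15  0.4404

σ√T = 0.27 × 1.5811 = 0.4269
d₁ = [ln(350/310) + (0.019 + 0.27²/2)·2.5] / 0.4269 = [0.1214 + 0.1386] / 0.4269 = 0.6090 ⇒ 0.61
d₂ = d₁ − σ√T = 0.6090 − 0.4269 = 0.1821 ⇒ 0.18
e^(−rT) = e^(−0.019·2.5) = 0.9536
N(−d₂) = N(-0.18) = 0.4286;  N(−d₁) = N(-0.61) = 0.2709
P = 310·0.9536·0.4286 − 350·0.2709 = 126.7010 − 94.8150 = 31.8860

31.89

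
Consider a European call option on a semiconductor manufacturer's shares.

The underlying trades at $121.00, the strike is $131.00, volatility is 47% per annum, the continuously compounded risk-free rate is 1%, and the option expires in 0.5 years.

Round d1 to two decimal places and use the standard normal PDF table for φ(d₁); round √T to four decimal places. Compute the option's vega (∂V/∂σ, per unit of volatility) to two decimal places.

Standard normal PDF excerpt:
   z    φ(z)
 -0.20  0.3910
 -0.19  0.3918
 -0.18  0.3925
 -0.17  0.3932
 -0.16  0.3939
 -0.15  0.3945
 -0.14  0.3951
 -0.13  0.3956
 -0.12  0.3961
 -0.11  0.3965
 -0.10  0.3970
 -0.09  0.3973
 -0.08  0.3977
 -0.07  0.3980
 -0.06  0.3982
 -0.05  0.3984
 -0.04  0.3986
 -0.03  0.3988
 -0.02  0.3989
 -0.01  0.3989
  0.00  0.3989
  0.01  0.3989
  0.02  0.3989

34.07

σ√T = 0.47 × 0.7071 = 0.3323
d₁ = [ln(121/131) + (0.01 + 0.47²/2)·0.5] / 0.3323 = [-0.0794 + 0.0602] / 0.3323 = -0.0577 ≈ -0.06
√T = √0.5 = 0.7071
φ(d₁) = φ(-0.06) = 0.3982
vega = S·φ(d₁)·√T = 121·0.3982·0.7071 = 34.0696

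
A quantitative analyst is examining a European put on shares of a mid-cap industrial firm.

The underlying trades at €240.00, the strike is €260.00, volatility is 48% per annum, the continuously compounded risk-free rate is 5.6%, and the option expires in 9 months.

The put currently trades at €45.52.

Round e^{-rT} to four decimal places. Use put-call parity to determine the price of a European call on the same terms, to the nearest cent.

€36.21

e^(−rT) = e^(−0.056·0.75) = 0.9589
Put-call parity: C − P = S − K·e^(−rT) = 240 − 260·0.9589 = 240 − 249.3140 = -9.3140
C = P + (C − P) = 45.52 + (-9.3140) = 36.2060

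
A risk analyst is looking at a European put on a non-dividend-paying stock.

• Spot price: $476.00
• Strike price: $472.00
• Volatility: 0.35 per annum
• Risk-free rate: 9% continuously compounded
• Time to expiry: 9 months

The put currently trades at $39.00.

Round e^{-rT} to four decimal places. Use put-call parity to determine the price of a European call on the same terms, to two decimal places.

$73.82

e^(−rT) = e^(−0.09·0.75) = 0.9347
Put-call parity: C − P = S − K·e^(−rT) = 476 − 472·0.9347 = 476 − 441.1784 = 34.8216
C = P + (C − P) = 39.00 + (34.8216) = 73.8216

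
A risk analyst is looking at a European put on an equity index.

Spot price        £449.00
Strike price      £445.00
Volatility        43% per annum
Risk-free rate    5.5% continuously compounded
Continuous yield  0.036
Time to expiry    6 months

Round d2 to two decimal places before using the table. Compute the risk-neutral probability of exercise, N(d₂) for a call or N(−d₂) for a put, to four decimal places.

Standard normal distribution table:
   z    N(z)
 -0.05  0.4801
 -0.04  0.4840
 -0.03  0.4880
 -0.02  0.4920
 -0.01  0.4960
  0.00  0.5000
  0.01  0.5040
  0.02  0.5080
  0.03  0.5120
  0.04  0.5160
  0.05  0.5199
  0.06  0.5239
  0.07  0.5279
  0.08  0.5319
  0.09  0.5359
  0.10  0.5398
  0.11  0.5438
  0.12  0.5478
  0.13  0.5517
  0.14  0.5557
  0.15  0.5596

0.5359

σ√T = 0.43 × 0.7071 = 0.3041
d₁ = [ln(449/445) + (0.055 − 0.036 + 0.43²/2)·0.5] / 0.3041 = [0.0089 + 0.0557] / 0.3041 = 0.2127 → 0.21
d₂ = d₁ − σ√T = 0.2127 − 0.3041 = -0.0914 → -0.09
Risk-neutral Pr[S_T < K] = N(−d₂) = N(0.09) = 0.5359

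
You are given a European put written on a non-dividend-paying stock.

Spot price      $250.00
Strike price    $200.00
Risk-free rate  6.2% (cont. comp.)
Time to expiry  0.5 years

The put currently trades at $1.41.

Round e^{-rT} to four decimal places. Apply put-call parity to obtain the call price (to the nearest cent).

$57.51

exp(−rT) = exp(−0.062·0.5) = 0.9695
Put-call parity: C − P = S − K·e^(−rT) = 250 − 200·0.9695 = 250 − 193.9000 = 56.1000
C = P + (C − P) = 1.41 + (56.1000) = 57.5100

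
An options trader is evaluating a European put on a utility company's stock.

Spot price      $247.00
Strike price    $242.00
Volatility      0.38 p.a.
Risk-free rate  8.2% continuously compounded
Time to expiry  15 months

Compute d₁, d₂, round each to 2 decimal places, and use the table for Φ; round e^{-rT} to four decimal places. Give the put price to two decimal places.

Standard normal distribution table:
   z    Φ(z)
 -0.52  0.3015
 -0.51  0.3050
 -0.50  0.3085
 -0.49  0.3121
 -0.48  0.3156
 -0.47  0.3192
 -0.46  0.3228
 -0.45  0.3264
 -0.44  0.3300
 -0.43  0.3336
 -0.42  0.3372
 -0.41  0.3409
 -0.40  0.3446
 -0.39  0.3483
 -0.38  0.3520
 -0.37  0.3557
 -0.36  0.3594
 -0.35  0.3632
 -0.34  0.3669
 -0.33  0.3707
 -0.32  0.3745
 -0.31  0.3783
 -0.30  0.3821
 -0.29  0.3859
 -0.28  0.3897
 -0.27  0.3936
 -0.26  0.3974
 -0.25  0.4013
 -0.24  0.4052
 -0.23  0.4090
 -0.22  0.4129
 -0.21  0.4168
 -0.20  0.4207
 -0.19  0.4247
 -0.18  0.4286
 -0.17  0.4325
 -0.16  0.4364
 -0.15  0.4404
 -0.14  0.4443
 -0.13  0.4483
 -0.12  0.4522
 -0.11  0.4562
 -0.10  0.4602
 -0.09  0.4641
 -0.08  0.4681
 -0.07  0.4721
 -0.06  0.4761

$26.05

σ√T = 0.38 × 1.1180 = 0.4249
ln(S/K) + (r + σ²/2)T = ln(247/242) + (0.082 + 0.38²/2)·1.25 = 0.0205 + 0.1928 = 0.2132
d₁ = 0.2132 / 0.4249 = 0.5018 ≈ 0.50
d₂ = d₁ − σ√T = 0.5018 − 0.4249 = 0.0770 ≈ 0.08
e^(−rT) = e^(−0.082·1.25) = 0.9026
N(−d₂) = N(-0.08) = 0.4681;  N(−d₁) = N(-0.50) = 0.3085
P = 242·0.9026·0.4681 − 247·0.3085 = 102.2467 − 76.1995 = 26.0472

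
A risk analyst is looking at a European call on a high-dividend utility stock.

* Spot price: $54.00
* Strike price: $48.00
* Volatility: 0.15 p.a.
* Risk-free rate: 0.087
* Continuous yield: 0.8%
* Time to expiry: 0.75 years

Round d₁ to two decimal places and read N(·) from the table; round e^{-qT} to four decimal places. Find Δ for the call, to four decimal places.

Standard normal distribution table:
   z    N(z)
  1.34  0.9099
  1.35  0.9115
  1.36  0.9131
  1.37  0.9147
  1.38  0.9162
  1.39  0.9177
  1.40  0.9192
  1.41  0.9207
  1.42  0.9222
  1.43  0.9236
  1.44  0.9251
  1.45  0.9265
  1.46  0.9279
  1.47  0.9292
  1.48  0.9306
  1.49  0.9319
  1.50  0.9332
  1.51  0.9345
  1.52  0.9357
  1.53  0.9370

σ√T = 0.15 × 0.8660 = 0.1299
d₁ = [ln(54/48) + (0.087 − 0.008 + ½·0.15²)·0.75] / (σ√T) = (0.1178 + 0.0677) / 0.1299 = 1.4278 → 1.43
N(d₁) = N(1.43) = 0.9236
Δ_call = e^(−qT)·N(d₁) = 0.9940·0.9236 = 0.9181

0.9181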